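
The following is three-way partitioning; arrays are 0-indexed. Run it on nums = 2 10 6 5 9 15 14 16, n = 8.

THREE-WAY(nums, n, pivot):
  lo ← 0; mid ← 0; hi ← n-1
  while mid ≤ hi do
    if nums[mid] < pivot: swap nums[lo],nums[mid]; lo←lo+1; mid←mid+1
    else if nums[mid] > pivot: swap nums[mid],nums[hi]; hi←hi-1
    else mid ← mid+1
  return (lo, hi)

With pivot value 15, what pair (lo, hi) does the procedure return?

(6, 6)

lo=0 mid=0 hi=7
2<15: swap(0,0), lo=1 mid=1 ⇒ 2 10 6 5 9 15 14 16
10<15: swap(1,1), lo=2 mid=2 ⇒ 2 10 6 5 9 15 14 16
6<15: swap(2,2), lo=3 mid=3 ⇒ 2 10 6 5 9 15 14 16
5<15: swap(3,3), lo=4 mid=4 ⇒ 2 10 6 5 9 15 14 16
9<15: swap(4,4), lo=5 mid=5 ⇒ 2 10 6 5 9 15 14 16
15=15: mid=6
14<15: swap(5,6), lo=6 mid=7 ⇒ 2 10 6 5 9 14 15 16
16>15: swap(7,7), hi=6 ⇒ 2 10 6 5 9 14 15 16
done. lo=6 hi=6; nums=2 10 6 5 9 14 15 16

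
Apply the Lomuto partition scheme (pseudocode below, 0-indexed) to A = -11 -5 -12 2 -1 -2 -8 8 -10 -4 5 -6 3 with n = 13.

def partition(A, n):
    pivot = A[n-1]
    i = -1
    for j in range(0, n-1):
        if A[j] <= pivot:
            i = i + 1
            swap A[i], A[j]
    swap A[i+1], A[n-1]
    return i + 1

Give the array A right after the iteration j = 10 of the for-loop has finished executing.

-11 -5 -12 2 -1 -2 -8 -10 -4 8 5 -6 3

pivot=3, i=-1
j=0: -11≤3, i=0, swap(0,0) ⇒ -11 -5 -12 2 -1 -2 -8 8 -10 -4 5 -6 3
j=1: -5≤3, i=1, swap(1,1) ⇒ -11 -5 -12 2 -1 -2 -8 8 -10 -4 5 -6 3
j=2: -12≤3, i=2, swap(2,2) ⇒ -11 -5 -12 2 -1 -2 -8 8 -10 -4 5 -6 3
j=3: 2≤3, i=3, swap(3,3) ⇒ -11 -5 -12 2 -1 -2 -8 8 -10 -4 5 -6 3
j=4: -1≤3, i=4, swap(4,4) ⇒ -11 -5 -12 2 -1 -2 -8 8 -10 -4 5 -6 3
j=5: -2≤3, i=5, swap(5,5) ⇒ -11 -5 -12 2 -1 -2 -8 8 -10 -4 5 -6 3
j=6: -8≤3, i=6, swap(6,6) ⇒ -11 -5 -12 2 -1 -2 -8 8 -10 -4 5 -6 3
j=7: 8>3, skip
j=8: -10≤3, i=7, swap(7,8) ⇒ -11 -5 -12 2 -1 -2 -8 -10 8 -4 5 -6 3
j=9: -4≤3, i=8, swap(8,9) ⇒ -11 -5 -12 2 -1 -2 -8 -10 -4 8 5 -6 3
j=10: 5>3, skip
(after j=10) A = -11 -5 -12 2 -1 -2 -8 -10 -4 8 5 -6 3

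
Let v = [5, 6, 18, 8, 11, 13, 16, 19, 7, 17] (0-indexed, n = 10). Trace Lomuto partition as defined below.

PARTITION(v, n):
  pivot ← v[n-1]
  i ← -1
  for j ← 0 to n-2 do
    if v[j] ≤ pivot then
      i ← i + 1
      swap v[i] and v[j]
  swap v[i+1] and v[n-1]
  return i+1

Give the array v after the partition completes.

[5, 6, 8, 11, 13, 16, 7, 17, 18, 19]

pivot=17, i=-1
j=0: 5≤17, i=0, swap(0,0) ⇒ [5, 6, 18, 8, 11, 13, 16, 19, 7, 17]
j=1: 6≤17, i=1, swap(1,1) ⇒ [5, 6, 18, 8, 11, 13, 16, 19, 7, 17]
j=2: 18>17, skip
j=3: 8≤17, i=2, swap(2,3) ⇒ [5, 6, 8, 18, 11, 13, 16, 19, 7, 17]
j=4: 11≤17, i=3, swap(3,4) ⇒ [5, 6, 8, 11, 18, 13, 16, 19, 7, 17]
j=5: 13≤17, i=4, swap(4,5) ⇒ [5, 6, 8, 11, 13, 18, 16, 19, 7, 17]
j=6: 16≤17, i=5, swap(5,6) ⇒ [5, 6, 8, 11, 13, 16, 18, 19, 7, 17]
j=7: 19>17, skip
j=8: 7≤17, i=6, swap(6,8) ⇒ [5, 6, 8, 11, 13, 16, 7, 19, 18, 17]
swap(7,9) ⇒ [5, 6, 8, 11, 13, 16, 7, 17, 18, 19]; return 7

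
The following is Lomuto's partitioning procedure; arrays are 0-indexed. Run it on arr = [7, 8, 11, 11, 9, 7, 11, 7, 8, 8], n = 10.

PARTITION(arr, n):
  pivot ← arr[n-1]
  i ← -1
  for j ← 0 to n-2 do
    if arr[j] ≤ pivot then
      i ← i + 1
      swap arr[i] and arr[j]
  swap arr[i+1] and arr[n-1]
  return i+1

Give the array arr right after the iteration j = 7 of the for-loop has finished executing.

pivot=8, i=-1
j=0: 7≤8, i=0, swap(0,0) ⇒ [7, 8, 11, 11, 9, 7, 11, 7, 8, 8]
j=1: 8≤8, i=1, swap(1,1) ⇒ [7, 8, 11, 11, 9, 7, 11, 7, 8, 8]
j=2: 11>8, skip
j=3: 11>8, skip
j=4: 9>8, skip
j=5: 7≤8, i=2, swap(2,5) ⇒ [7, 8, 7, 11, 9, 11, 11, 7, 8, 8]
j=6: 11>8, skip
j=7: 7≤8, i=3, swap(3,7) ⇒ [7, 8, 7, 7, 9, 11, 11, 11, 8, 8]
(after j=7) arr = [7, 8, 7, 7, 9, 11, 11, 11, 8, 8]

[7, 8, 7, 7, 9, 11, 11, 11, 8, 8]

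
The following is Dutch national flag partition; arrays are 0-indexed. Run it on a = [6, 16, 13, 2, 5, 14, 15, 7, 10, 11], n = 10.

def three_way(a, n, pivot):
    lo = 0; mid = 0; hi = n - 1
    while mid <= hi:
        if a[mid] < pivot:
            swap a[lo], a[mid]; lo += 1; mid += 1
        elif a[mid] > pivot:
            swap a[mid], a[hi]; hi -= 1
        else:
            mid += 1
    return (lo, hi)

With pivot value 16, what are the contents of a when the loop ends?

[6, 13, 2, 5, 14, 15, 7, 10, 11, 16]

lo=0 mid=0 hi=9
6<16: swap(0,0), lo=1 mid=1 ⇒ [6, 16, 13, 2, 5, 14, 15, 7, 10, 11]
16=16: mid=2
13<16: swap(1,2), lo=2 mid=3 ⇒ [6, 13, 16, 2, 5, 14, 15, 7, 10, 11]
2<16: swap(2,3), lo=3 mid=4 ⇒ [6, 13, 2, 16, 5, 14, 15, 7, 10, 11]
5<16: swap(3,4), lo=4 mid=5 ⇒ [6, 13, 2, 5, 16, 14, 15, 7, 10, 11]
14<16: swap(4,5), lo=5 mid=6 ⇒ [6, 13, 2, 5, 14, 16, 15, 7, 10, 11]
15<16: swap(5,6), lo=6 mid=7 ⇒ [6, 13, 2, 5, 14, 15, 16, 7, 10, 11]
7<16: swap(6,7), lo=7 mid=8 ⇒ [6, 13, 2, 5, 14, 15, 7, 16, 10, 11]
10<16: swap(7,8), lo=8 mid=9 ⇒ [6, 13, 2, 5, 14, 15, 7, 10, 16, 11]
11<16: swap(8,9), lo=9 mid=10 ⇒ [6, 13, 2, 5, 14, 15, 7, 10, 11, 16]
done. lo=9 hi=9; a=[6, 13, 2, 5, 14, 15, 7, 10, 11, 16]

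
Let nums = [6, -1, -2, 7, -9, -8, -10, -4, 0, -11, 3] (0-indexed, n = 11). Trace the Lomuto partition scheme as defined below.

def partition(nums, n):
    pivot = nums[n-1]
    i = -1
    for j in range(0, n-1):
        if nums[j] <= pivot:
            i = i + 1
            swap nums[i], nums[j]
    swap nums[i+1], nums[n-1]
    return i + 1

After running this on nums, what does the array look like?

[-1, -2, -9, -8, -10, -4, 0, -11, 3, 7, 6]

pivot = nums[10] = 3; i = -1
j=0: nums[0]=6 > 3 → no swap
j=1: nums[1]=-1 ≤ 3 → i=0, swap nums[0],nums[1] → [-1, 6, -2, 7, -9, -8, -10, -4, 0, -11, 3]
j=2: nums[2]=-2 ≤ 3 → i=1, swap nums[1],nums[2] → [-1, -2, 6, 7, -9, -8, -10, -4, 0, -11, 3]
j=3: nums[3]=7 > 3 → no swap
j=4: nums[4]=-9 ≤ 3 → i=2, swap nums[2],nums[4] → [-1, -2, -9, 7, 6, -8, -10, -4, 0, -11, 3]
j=5: nums[5]=-8 ≤ 3 → i=3, swap nums[3],nums[5] → [-1, -2, -9, -8, 6, 7, -10, -4, 0, -11, 3]
j=6: nums[6]=-10 ≤ 3 → i=4, swap nums[4],nums[6] → [-1, -2, -9, -8, -10, 7, 6, -4, 0, -11, 3]
j=7: nums[7]=-4 ≤ 3 → i=5, swap nums[5],nums[7] → [-1, -2, -9, -8, -10, -4, 6, 7, 0, -11, 3]
j=8: nums[8]=0 ≤ 3 → i=6, swap nums[6],nums[8] → [-1, -2, -9, -8, -10, -4, 0, 7, 6, -11, 3]
j=9: nums[9]=-11 ≤ 3 → i=7, swap nums[7],nums[9] → [-1, -2, -9, -8, -10, -4, 0, -11, 6, 7, 3]
final swap nums[8],nums[10] → [-1, -2, -9, -8, -10, -4, 0, -11, 3, 7, 6]; return 8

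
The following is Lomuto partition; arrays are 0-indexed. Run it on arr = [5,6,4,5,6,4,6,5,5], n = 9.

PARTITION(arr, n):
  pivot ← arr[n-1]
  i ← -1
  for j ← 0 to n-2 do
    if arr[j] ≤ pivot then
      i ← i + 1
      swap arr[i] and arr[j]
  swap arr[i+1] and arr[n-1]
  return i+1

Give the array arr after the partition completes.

pivot=5, i=-1
j=0: 5≤5, i=0, swap(0,0) ⇒ [5,6,4,5,6,4,6,5,5]
j=1: 6>5, skip
j=2: 4≤5, i=1, swap(1,2) ⇒ [5,4,6,5,6,4,6,5,5]
j=3: 5≤5, i=2, swap(2,3) ⇒ [5,4,5,6,6,4,6,5,5]
j=4: 6>5, skip
j=5: 4≤5, i=3, swap(3,5) ⇒ [5,4,5,4,6,6,6,5,5]
j=6: 6>5, skip
j=7: 5≤5, i=4, swap(4,7) ⇒ [5,4,5,4,5,6,6,6,5]
swap(5,8) ⇒ [5,4,5,4,5,5,6,6,6]; return 5

[5,4,5,4,5,5,6,6,6]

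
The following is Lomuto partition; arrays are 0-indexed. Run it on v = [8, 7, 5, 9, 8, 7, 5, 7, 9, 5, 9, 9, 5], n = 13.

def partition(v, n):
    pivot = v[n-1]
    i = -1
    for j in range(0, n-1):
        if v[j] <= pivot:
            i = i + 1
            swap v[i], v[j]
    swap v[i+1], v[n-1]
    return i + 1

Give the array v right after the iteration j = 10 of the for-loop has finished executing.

pivot = v[12] = 5; i = -1
j=0: v[0]=8 > 5 → no swap
j=1: v[1]=7 > 5 → no swap
j=2: v[2]=5 ≤ 5 → i=0, swap v[0],v[2] → [5, 7, 8, 9, 8, 7, 5, 7, 9, 5, 9, 9, 5]
j=3: v[3]=9 > 5 → no swap
j=4: v[4]=8 > 5 → no swap
j=5: v[5]=7 > 5 → no swap
j=6: v[6]=5 ≤ 5 → i=1, swap v[1],v[6] → [5, 5, 8, 9, 8, 7, 7, 7, 9, 5, 9, 9, 5]
j=7: v[7]=7 > 5 → no swap
j=8: v[8]=9 > 5 → no swap
j=9: v[9]=5 ≤ 5 → i=2, swap v[2],v[9] → [5, 5, 5, 9, 8, 7, 7, 7, 9, 8, 9, 9, 5]
j=10: v[10]=9 > 5 → no swap
(after j=10) v = [5, 5, 5, 9, 8, 7, 7, 7, 9, 8, 9, 9, 5]

[5, 5, 5, 9, 8, 7, 7, 7, 9, 8, 9, 9, 5]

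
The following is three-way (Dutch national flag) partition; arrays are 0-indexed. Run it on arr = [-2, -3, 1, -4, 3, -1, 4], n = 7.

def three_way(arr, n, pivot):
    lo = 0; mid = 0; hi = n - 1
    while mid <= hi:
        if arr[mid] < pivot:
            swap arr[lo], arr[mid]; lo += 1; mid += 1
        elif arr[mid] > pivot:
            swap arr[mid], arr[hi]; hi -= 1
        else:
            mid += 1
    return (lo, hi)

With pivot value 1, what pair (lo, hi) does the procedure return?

lo=0 mid=0 hi=6
-2<1: swap(0,0), lo=1 mid=1 ⇒ [-2, -3, 1, -4, 3, -1, 4]
-3<1: swap(1,1), lo=2 mid=2 ⇒ [-2, -3, 1, -4, 3, -1, 4]
1=1: mid=3
-4<1: swap(2,3), lo=3 mid=4 ⇒ [-2, -3, -4, 1, 3, -1, 4]
3>1: swap(4,6), hi=5 ⇒ [-2, -3, -4, 1, 4, -1, 3]
4>1: swap(4,5), hi=4 ⇒ [-2, -3, -4, 1, -1, 4, 3]
-1<1: swap(3,4), lo=4 mid=5 ⇒ [-2, -3, -4, -1, 1, 4, 3]
done. lo=4 hi=4; arr=[-2, -3, -4, -1, 1, 4, 3]

(4, 4)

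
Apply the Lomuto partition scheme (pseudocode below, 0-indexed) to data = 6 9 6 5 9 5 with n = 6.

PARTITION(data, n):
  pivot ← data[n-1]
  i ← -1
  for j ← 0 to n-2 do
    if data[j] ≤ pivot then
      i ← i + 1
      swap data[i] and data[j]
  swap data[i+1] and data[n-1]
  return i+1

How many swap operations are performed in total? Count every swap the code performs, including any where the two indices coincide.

2

pivot=5, i=-1
j=0: 6>5, skip
j=1: 9>5, skip
j=2: 6>5, skip
j=3: 5≤5, i=0, swap(0,3) ⇒ 5 9 6 6 9 5
j=4: 9>5, skip
swap(1,5) ⇒ 5 5 6 6 9 9; return 1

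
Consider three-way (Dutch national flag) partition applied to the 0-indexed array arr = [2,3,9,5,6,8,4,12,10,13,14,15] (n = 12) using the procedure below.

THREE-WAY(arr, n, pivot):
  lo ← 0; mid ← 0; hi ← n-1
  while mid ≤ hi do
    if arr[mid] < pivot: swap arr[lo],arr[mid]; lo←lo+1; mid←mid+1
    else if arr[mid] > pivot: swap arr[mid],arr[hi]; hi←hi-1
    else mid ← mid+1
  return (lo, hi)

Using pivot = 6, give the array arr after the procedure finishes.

[2,3,4,5,6,8,12,10,13,14,15,9]

pivot = 6; lo=0, mid=0, hi=11
arr[mid]=2<6: swap arr[0],arr[0]; lo=1,mid=1 → [2,3,9,5,6,8,4,12,10,13,14,15]
arr[mid]=3<6: swap arr[1],arr[1]; lo=2,mid=2 → [2,3,9,5,6,8,4,12,10,13,14,15]
arr[mid]=9>6: swap arr[2],arr[11]; hi=10 → [2,3,15,5,6,8,4,12,10,13,14,9]
arr[mid]=15>6: swap arr[2],arr[10]; hi=9 → [2,3,14,5,6,8,4,12,10,13,15,9]
arr[mid]=14>6: swap arr[2],arr[9]; hi=8 → [2,3,13,5,6,8,4,12,10,14,15,9]
arr[mid]=13>6: swap arr[2],arr[8]; hi=7 → [2,3,10,5,6,8,4,12,13,14,15,9]
arr[mid]=10>6: swap arr[2],arr[7]; hi=6 → [2,3,12,5,6,8,4,10,13,14,15,9]
arr[mid]=12>6: swap arr[2],arr[6]; hi=5 → [2,3,4,5,6,8,12,10,13,14,15,9]
arr[mid]=4<6: swap arr[2],arr[2]; lo=3,mid=3 → [2,3,4,5,6,8,12,10,13,14,15,9]
arr[mid]=5<6: swap arr[3],arr[3]; lo=4,mid=4 → [2,3,4,5,6,8,12,10,13,14,15,9]
arr[mid]=6=6: mid=5
arr[mid]=8>6: swap arr[5],arr[5]; hi=4 → [2,3,4,5,6,8,12,10,13,14,15,9]
end: lo=4, hi=4; arr = [2,3,4,5,6,8,12,10,13,14,15,9]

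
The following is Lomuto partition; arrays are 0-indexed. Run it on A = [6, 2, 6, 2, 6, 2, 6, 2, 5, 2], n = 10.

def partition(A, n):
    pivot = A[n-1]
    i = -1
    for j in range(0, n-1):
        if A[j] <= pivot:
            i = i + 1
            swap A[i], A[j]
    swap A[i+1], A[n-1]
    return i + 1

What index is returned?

4

pivot = A[9] = 2; i = -1
j=0: A[0]=6 > 2 → no swap
j=1: A[1]=2 ≤ 2 → i=0, swap A[0],A[1] → [2, 6, 6, 2, 6, 2, 6, 2, 5, 2]
j=2: A[2]=6 > 2 → no swap
j=3: A[3]=2 ≤ 2 → i=1, swap A[1],A[3] → [2, 2, 6, 6, 6, 2, 6, 2, 5, 2]
j=4: A[4]=6 > 2 → no swap
j=5: A[5]=2 ≤ 2 → i=2, swap A[2],A[5] → [2, 2, 2, 6, 6, 6, 6, 2, 5, 2]
j=6: A[6]=6 > 2 → no swap
j=7: A[7]=2 ≤ 2 → i=3, swap A[3],A[7] → [2, 2, 2, 2, 6, 6, 6, 6, 5, 2]
j=8: A[8]=5 > 2 → no swap
final swap A[4],A[9] → [2, 2, 2, 2, 2, 6, 6, 6, 5, 6]; return 4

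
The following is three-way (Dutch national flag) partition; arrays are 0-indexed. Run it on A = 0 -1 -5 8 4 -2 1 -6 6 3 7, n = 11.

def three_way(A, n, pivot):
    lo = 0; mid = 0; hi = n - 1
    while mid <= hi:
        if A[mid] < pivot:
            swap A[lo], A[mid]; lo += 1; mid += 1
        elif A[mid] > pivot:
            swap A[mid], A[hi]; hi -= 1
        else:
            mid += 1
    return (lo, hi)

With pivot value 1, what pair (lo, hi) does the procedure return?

pivot = 1; lo=0, mid=0, hi=10
A[mid]=0<1: swap A[0],A[0]; lo=1,mid=1 → 0 -1 -5 8 4 -2 1 -6 6 3 7
A[mid]=-1<1: swap A[1],A[1]; lo=2,mid=2 → 0 -1 -5 8 4 -2 1 -6 6 3 7
A[mid]=-5<1: swap A[2],A[2]; lo=3,mid=3 → 0 -1 -5 8 4 -2 1 -6 6 3 7
A[mid]=8>1: swap A[3],A[10]; hi=9 → 0 -1 -5 7 4 -2 1 -6 6 3 8
A[mid]=7>1: swap A[3],A[9]; hi=8 → 0 -1 -5 3 4 -2 1 -6 6 7 8
A[mid]=3>1: swap A[3],A[8]; hi=7 → 0 -1 -5 6 4 -2 1 -6 3 7 8
A[mid]=6>1: swap A[3],A[7]; hi=6 → 0 -1 -5 -6 4 -2 1 6 3 7 8
A[mid]=-6<1: swap A[3],A[3]; lo=4,mid=4 → 0 -1 -5 -6 4 -2 1 6 3 7 8
A[mid]=4>1: swap A[4],A[6]; hi=5 → 0 -1 -5 -6 1 -2 4 6 3 7 8
A[mid]=1=1: mid=5
A[mid]=-2<1: swap A[4],A[5]; lo=5,mid=6 → 0 -1 -5 -6 -2 1 4 6 3 7 8
end: lo=5, hi=5; A = 0 -1 -5 -6 -2 1 4 6 3 7 8

(5, 5)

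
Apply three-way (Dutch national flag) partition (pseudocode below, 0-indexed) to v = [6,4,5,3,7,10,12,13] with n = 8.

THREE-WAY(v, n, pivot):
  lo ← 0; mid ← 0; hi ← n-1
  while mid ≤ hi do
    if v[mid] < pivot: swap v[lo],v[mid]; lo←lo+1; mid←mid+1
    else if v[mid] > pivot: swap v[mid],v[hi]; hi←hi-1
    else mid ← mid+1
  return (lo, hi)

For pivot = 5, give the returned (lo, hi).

(2, 2)

pivot = 5; lo=0, mid=0, hi=7
v[mid]=6>5: swap v[0],v[7]; hi=6 → [13,4,5,3,7,10,12,6]
v[mid]=13>5: swap v[0],v[6]; hi=5 → [12,4,5,3,7,10,13,6]
v[mid]=12>5: swap v[0],v[5]; hi=4 → [10,4,5,3,7,12,13,6]
v[mid]=10>5: swap v[0],v[4]; hi=3 → [7,4,5,3,10,12,13,6]
v[mid]=7>5: swap v[0],v[3]; hi=2 → [3,4,5,7,10,12,13,6]
v[mid]=3<5: swap v[0],v[0]; lo=1,mid=1 → [3,4,5,7,10,12,13,6]
v[mid]=4<5: swap v[1],v[1]; lo=2,mid=2 → [3,4,5,7,10,12,13,6]
v[mid]=5=5: mid=3
end: lo=2, hi=2; v = [3,4,5,7,10,12,13,6]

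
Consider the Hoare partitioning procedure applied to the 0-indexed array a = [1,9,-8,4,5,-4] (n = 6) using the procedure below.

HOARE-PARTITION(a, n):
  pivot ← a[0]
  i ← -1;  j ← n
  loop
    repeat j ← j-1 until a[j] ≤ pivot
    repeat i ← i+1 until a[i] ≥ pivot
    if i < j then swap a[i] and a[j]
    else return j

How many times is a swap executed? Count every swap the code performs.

2

pivot=1
j stops at 5 (-4), i stops at 0 (1); swap ⇒ [-4,9,-8,4,5,1]
j stops at 2 (-8), i stops at 1 (9); swap ⇒ [-4,-8,9,4,5,1]
j stops at 1, i stops at 2; i≥j ⇒ return 1. a=[-4,-8,9,4,5,1]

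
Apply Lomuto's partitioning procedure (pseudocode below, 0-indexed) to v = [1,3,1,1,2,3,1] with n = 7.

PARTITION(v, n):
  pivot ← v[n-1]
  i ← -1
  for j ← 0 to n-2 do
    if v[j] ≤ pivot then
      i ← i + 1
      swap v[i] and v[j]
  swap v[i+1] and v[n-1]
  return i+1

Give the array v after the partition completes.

[1,1,1,1,2,3,3]

pivot=1, i=-1
j=0: 1≤1, i=0, swap(0,0) ⇒ [1,3,1,1,2,3,1]
j=1: 3>1, skip
j=2: 1≤1, i=1, swap(1,2) ⇒ [1,1,3,1,2,3,1]
j=3: 1≤1, i=2, swap(2,3) ⇒ [1,1,1,3,2,3,1]
j=4: 2>1, skip
j=5: 3>1, skip
swap(3,6) ⇒ [1,1,1,1,2,3,3]; return 3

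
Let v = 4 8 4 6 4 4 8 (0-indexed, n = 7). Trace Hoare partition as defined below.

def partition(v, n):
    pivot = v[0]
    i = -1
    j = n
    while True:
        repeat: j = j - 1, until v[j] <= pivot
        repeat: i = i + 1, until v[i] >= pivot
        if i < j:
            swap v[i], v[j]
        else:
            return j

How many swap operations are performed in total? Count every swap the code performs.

2

pivot = v[0] = 4; i = -1, j = 7
j→5 (v[5]=4≤4), i→0 (v[0]=4≥4); i<j, swap → 4 8 4 6 4 4 8
j→4 (v[4]=4≤4), i→1 (v[1]=8≥4); i<j, swap → 4 4 4 6 8 4 8
j→2, i→2; i≥j, return j=2. v = 4 4 4 6 8 4 8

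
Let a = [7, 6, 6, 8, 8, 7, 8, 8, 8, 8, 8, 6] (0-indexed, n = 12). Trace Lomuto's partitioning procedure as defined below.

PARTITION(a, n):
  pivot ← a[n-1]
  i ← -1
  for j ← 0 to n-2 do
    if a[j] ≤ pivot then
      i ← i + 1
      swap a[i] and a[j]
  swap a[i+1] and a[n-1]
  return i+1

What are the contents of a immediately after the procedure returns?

[6, 6, 6, 8, 8, 7, 8, 8, 8, 8, 8, 7]

pivot = a[11] = 6; i = -1
j=0: a[0]=7 > 6 → no swap
j=1: a[1]=6 ≤ 6 → i=0, swap a[0],a[1] → [6, 7, 6, 8, 8, 7, 8, 8, 8, 8, 8, 6]
j=2: a[2]=6 ≤ 6 → i=1, swap a[1],a[2] → [6, 6, 7, 8, 8, 7, 8, 8, 8, 8, 8, 6]
j=3: a[3]=8 > 6 → no swap
j=4: a[4]=8 > 6 → no swap
j=5: a[5]=7 > 6 → no swap
j=6: a[6]=8 > 6 → no swap
j=7: a[7]=8 > 6 → no swap
j=8: a[8]=8 > 6 → no swap
j=9: a[9]=8 > 6 → no swap
j=10: a[10]=8 > 6 → no swap
final swap a[2],a[11] → [6, 6, 6, 8, 8, 7, 8, 8, 8, 8, 8, 7]; return 2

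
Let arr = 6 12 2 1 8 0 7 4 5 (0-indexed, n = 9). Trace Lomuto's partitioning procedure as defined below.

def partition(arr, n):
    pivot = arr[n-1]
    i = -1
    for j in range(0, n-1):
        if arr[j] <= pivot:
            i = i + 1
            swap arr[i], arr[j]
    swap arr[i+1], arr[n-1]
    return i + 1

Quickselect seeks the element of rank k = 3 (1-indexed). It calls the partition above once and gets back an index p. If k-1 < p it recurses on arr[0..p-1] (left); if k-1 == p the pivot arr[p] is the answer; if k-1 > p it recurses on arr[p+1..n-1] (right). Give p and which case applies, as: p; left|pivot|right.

pivot = arr[8] = 5; i = -1
j=0: arr[0]=6 > 5 → no swap
j=1: arr[1]=12 > 5 → no swap
j=2: arr[2]=2 ≤ 5 → i=0, swap arr[0],arr[2] → 2 12 6 1 8 0 7 4 5
j=3: arr[3]=1 ≤ 5 → i=1, swap arr[1],arr[3] → 2 1 6 12 8 0 7 4 5
j=4: arr[4]=8 > 5 → no swap
j=5: arr[5]=0 ≤ 5 → i=2, swap arr[2],arr[5] → 2 1 0 12 8 6 7 4 5
j=6: arr[6]=7 > 5 → no swap
j=7: arr[7]=4 ≤ 5 → i=3, swap arr[3],arr[7] → 2 1 0 4 8 6 7 12 5
final swap arr[4],arr[8] → 2 1 0 4 5 6 7 12 8; return 4
p = 4; k-1 = 2 < 4 ⇒ left

4; left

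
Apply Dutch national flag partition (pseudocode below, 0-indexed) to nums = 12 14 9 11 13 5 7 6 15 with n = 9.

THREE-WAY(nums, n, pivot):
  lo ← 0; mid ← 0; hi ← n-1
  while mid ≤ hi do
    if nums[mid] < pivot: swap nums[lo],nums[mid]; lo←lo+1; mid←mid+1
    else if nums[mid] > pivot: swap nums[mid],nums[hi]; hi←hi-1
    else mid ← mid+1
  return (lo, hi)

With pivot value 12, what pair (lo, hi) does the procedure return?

(5, 5)

lo=0 mid=0 hi=8
12=12: mid=1
14>12: swap(1,8), hi=7 ⇒ 12 15 9 11 13 5 7 6 14
15>12: swap(1,7), hi=6 ⇒ 12 6 9 11 13 5 7 15 14
6<12: swap(0,1), lo=1 mid=2 ⇒ 6 12 9 11 13 5 7 15 14
9<12: swap(1,2), lo=2 mid=3 ⇒ 6 9 12 11 13 5 7 15 14
11<12: swap(2,3), lo=3 mid=4 ⇒ 6 9 11 12 13 5 7 15 14
13>12: swap(4,6), hi=5 ⇒ 6 9 11 12 7 5 13 15 14
7<12: swap(3,4), lo=4 mid=5 ⇒ 6 9 11 7 12 5 13 15 14
5<12: swap(4,5), lo=5 mid=6 ⇒ 6 9 11 7 5 12 13 15 14
done. lo=5 hi=5; nums=6 9 11 7 5 12 13 15 14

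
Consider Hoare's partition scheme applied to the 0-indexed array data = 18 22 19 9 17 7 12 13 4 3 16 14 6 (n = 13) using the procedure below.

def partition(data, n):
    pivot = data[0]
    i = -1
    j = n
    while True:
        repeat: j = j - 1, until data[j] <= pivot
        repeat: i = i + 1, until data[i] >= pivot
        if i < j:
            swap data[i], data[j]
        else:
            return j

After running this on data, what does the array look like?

pivot = data[0] = 18; i = -1, j = 13
j→12 (data[12]=6≤18), i→0 (data[0]=18≥18); i<j, swap → 6 22 19 9 17 7 12 13 4 3 16 14 18
j→11 (data[11]=14≤18), i→1 (data[1]=22≥18); i<j, swap → 6 14 19 9 17 7 12 13 4 3 16 22 18
j→10 (data[10]=16≤18), i→2 (data[2]=19≥18); i<j, swap → 6 14 16 9 17 7 12 13 4 3 19 22 18
j→9, i→10; i≥j, return j=9. data = 6 14 16 9 17 7 12 13 4 3 19 22 18

6 14 16 9 17 7 12 13 4 3 19 22 18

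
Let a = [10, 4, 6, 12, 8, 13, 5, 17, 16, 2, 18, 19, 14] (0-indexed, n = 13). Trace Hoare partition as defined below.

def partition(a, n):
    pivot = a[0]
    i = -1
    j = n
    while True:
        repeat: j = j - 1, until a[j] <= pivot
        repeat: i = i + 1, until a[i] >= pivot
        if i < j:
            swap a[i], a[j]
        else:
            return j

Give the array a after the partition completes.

[2, 4, 6, 5, 8, 13, 12, 17, 16, 10, 18, 19, 14]

pivot = a[0] = 10; i = -1, j = 13
j→9 (a[9]=2≤10), i→0 (a[0]=10≥10); i<j, swap → [2, 4, 6, 12, 8, 13, 5, 17, 16, 10, 18, 19, 14]
j→6 (a[6]=5≤10), i→3 (a[3]=12≥10); i<j, swap → [2, 4, 6, 5, 8, 13, 12, 17, 16, 10, 18, 19, 14]
j→4, i→5; i≥j, return j=4. a = [2, 4, 6, 5, 8, 13, 12, 17, 16, 10, 18, 19, 14]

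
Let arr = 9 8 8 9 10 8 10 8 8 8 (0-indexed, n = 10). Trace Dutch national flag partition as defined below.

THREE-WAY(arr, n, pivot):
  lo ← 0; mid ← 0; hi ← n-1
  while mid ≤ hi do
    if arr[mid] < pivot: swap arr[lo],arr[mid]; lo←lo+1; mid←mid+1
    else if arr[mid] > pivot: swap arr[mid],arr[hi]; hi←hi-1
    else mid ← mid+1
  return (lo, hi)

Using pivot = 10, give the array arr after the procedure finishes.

9 8 8 9 8 8 8 8 10 10

pivot = 10; lo=0, mid=0, hi=9
arr[mid]=9<10: swap arr[0],arr[0]; lo=1,mid=1 → 9 8 8 9 10 8 10 8 8 8
arr[mid]=8<10: swap arr[1],arr[1]; lo=2,mid=2 → 9 8 8 9 10 8 10 8 8 8
arr[mid]=8<10: swap arr[2],arr[2]; lo=3,mid=3 → 9 8 8 9 10 8 10 8 8 8
arr[mid]=9<10: swap arr[3],arr[3]; lo=4,mid=4 → 9 8 8 9 10 8 10 8 8 8
arr[mid]=10=10: mid=5
arr[mid]=8<10: swap arr[4],arr[5]; lo=5,mid=6 → 9 8 8 9 8 10 10 8 8 8
arr[mid]=10=10: mid=7
arr[mid]=8<10: swap arr[5],arr[7]; lo=6,mid=8 → 9 8 8 9 8 8 10 10 8 8
arr[mid]=8<10: swap arr[6],arr[8]; lo=7,mid=9 → 9 8 8 9 8 8 8 10 10 8
arr[mid]=8<10: swap arr[7],arr[9]; lo=8,mid=10 → 9 8 8 9 8 8 8 8 10 10
end: lo=8, hi=9; arr = 9 8 8 9 8 8 8 8 10 10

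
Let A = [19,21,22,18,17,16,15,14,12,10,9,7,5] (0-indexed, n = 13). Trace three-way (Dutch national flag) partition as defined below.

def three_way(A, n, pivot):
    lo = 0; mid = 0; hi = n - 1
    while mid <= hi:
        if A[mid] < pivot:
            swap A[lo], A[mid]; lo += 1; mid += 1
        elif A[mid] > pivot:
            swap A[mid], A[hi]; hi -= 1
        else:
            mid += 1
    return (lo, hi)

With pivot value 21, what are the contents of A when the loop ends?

[19,5,18,17,16,15,14,12,10,9,7,21,22]

lo=0 mid=0 hi=12
19<21: swap(0,0), lo=1 mid=1 ⇒ [19,21,22,18,17,16,15,14,12,10,9,7,5]
21=21: mid=2
22>21: swap(2,12), hi=11 ⇒ [19,21,5,18,17,16,15,14,12,10,9,7,22]
5<21: swap(1,2), lo=2 mid=3 ⇒ [19,5,21,18,17,16,15,14,12,10,9,7,22]
18<21: swap(2,3), lo=3 mid=4 ⇒ [19,5,18,21,17,16,15,14,12,10,9,7,22]
17<21: swap(3,4), lo=4 mid=5 ⇒ [19,5,18,17,21,16,15,14,12,10,9,7,22]
16<21: swap(4,5), lo=5 mid=6 ⇒ [19,5,18,17,16,21,15,14,12,10,9,7,22]
15<21: swap(5,6), lo=6 mid=7 ⇒ [19,5,18,17,16,15,21,14,12,10,9,7,22]
14<21: swap(6,7), lo=7 mid=8 ⇒ [19,5,18,17,16,15,14,21,12,10,9,7,22]
12<21: swap(7,8), lo=8 mid=9 ⇒ [19,5,18,17,16,15,14,12,21,10,9,7,22]
10<21: swap(8,9), lo=9 mid=10 ⇒ [19,5,18,17,16,15,14,12,10,21,9,7,22]
9<21: swap(9,10), lo=10 mid=11 ⇒ [19,5,18,17,16,15,14,12,10,9,21,7,22]
7<21: swap(10,11), lo=11 mid=12 ⇒ [19,5,18,17,16,15,14,12,10,9,7,21,22]
done. lo=11 hi=11; A=[19,5,18,17,16,15,14,12,10,9,7,21,22]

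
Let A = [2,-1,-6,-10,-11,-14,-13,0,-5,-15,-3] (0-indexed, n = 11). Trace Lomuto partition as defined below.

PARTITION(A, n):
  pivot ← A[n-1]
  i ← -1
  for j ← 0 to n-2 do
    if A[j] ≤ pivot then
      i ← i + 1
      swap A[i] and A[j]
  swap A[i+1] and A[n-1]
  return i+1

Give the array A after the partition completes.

pivot = A[10] = -3; i = -1
j=0: A[0]=2 > -3 → no swap
j=1: A[1]=-1 > -3 → no swap
j=2: A[2]=-6 ≤ -3 → i=0, swap A[0],A[2] → [-6,-1,2,-10,-11,-14,-13,0,-5,-15,-3]
j=3: A[3]=-10 ≤ -3 → i=1, swap A[1],A[3] → [-6,-10,2,-1,-11,-14,-13,0,-5,-15,-3]
j=4: A[4]=-11 ≤ -3 → i=2, swap A[2],A[4] → [-6,-10,-11,-1,2,-14,-13,0,-5,-15,-3]
j=5: A[5]=-14 ≤ -3 → i=3, swap A[3],A[5] → [-6,-10,-11,-14,2,-1,-13,0,-5,-15,-3]
j=6: A[6]=-13 ≤ -3 → i=4, swap A[4],A[6] → [-6,-10,-11,-14,-13,-1,2,0,-5,-15,-3]
j=7: A[7]=0 > -3 → no swap
j=8: A[8]=-5 ≤ -3 → i=5, swap A[5],A[8] → [-6,-10,-11,-14,-13,-5,2,0,-1,-15,-3]
j=9: A[9]=-15 ≤ -3 → i=6, swap A[6],A[9] → [-6,-10,-11,-14,-13,-5,-15,0,-1,2,-3]
final swap A[7],A[10] → [-6,-10,-11,-14,-13,-5,-15,-3,-1,2,0]; return 7

[-6,-10,-11,-14,-13,-5,-15,-3,-1,2,0]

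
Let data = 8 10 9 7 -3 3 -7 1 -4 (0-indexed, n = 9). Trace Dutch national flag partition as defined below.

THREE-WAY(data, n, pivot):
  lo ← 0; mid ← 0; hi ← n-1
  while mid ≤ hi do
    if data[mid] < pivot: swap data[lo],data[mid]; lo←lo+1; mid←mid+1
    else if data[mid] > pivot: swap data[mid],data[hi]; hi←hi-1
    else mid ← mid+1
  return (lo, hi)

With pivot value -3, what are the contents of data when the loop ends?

pivot = -3; lo=0, mid=0, hi=8
data[mid]=8>-3: swap data[0],data[8]; hi=7 → -4 10 9 7 -3 3 -7 1 8
data[mid]=-4<-3: swap data[0],data[0]; lo=1,mid=1 → -4 10 9 7 -3 3 -7 1 8
data[mid]=10>-3: swap data[1],data[7]; hi=6 → -4 1 9 7 -3 3 -7 10 8
data[mid]=1>-3: swap data[1],data[6]; hi=5 → -4 -7 9 7 -3 3 1 10 8
data[mid]=-7<-3: swap data[1],data[1]; lo=2,mid=2 → -4 -7 9 7 -3 3 1 10 8
data[mid]=9>-3: swap data[2],data[5]; hi=4 → -4 -7 3 7 -3 9 1 10 8
data[mid]=3>-3: swap data[2],data[4]; hi=3 → -4 -7 -3 7 3 9 1 10 8
data[mid]=-3=-3: mid=3
data[mid]=7>-3: swap data[3],data[3]; hi=2 → -4 -7 -3 7 3 9 1 10 8
end: lo=2, hi=2; data = -4 -7 -3 7 3 9 1 10 8

-4 -7 -3 7 3 9 1 10 8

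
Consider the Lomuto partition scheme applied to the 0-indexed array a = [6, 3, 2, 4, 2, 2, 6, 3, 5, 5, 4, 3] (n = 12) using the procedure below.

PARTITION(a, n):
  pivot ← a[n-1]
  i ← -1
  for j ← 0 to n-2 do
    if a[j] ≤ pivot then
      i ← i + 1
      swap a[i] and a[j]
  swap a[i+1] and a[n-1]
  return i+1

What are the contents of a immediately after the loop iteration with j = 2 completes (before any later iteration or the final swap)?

pivot = a[11] = 3; i = -1
j=0: a[0]=6 > 3 → no swap
j=1: a[1]=3 ≤ 3 → i=0, swap a[0],a[1] → [3, 6, 2, 4, 2, 2, 6, 3, 5, 5, 4, 3]
j=2: a[2]=2 ≤ 3 → i=1, swap a[1],a[2] → [3, 2, 6, 4, 2, 2, 6, 3, 5, 5, 4, 3]
(after j=2) a = [3, 2, 6, 4, 2, 2, 6, 3, 5, 5, 4, 3]

[3, 2, 6, 4, 2, 2, 6, 3, 5, 5, 4, 3]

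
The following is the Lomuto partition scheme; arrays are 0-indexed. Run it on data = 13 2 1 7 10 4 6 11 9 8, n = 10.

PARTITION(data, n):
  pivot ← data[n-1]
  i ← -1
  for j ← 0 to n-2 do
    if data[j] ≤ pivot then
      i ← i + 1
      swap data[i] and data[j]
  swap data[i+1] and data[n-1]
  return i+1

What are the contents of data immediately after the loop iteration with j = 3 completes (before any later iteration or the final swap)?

2 1 7 13 10 4 6 11 9 8

pivot=8, i=-1
j=0: 13>8, skip
j=1: 2≤8, i=0, swap(0,1) ⇒ 2 13 1 7 10 4 6 11 9 8
j=2: 1≤8, i=1, swap(1,2) ⇒ 2 1 13 7 10 4 6 11 9 8
j=3: 7≤8, i=2, swap(2,3) ⇒ 2 1 7 13 10 4 6 11 9 8
(after j=3) data = 2 1 7 13 10 4 6 11 9 8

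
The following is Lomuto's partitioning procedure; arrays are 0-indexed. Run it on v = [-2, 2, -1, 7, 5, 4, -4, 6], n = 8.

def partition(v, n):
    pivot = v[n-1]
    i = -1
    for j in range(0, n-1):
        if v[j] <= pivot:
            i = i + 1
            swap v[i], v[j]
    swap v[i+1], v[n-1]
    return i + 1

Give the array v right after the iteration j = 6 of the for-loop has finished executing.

[-2, 2, -1, 5, 4, -4, 7, 6]

pivot = v[7] = 6; i = -1
j=0: v[0]=-2 ≤ 6 → i=0, swap v[0],v[0] (no change) → [-2, 2, -1, 7, 5, 4, -4, 6]
j=1: v[1]=2 ≤ 6 → i=1, swap v[1],v[1] (no change) → [-2, 2, -1, 7, 5, 4, -4, 6]
j=2: v[2]=-1 ≤ 6 → i=2, swap v[2],v[2] (no change) → [-2, 2, -1, 7, 5, 4, -4, 6]
j=3: v[3]=7 > 6 → no swap
j=4: v[4]=5 ≤ 6 → i=3, swap v[3],v[4] → [-2, 2, -1, 5, 7, 4, -4, 6]
j=5: v[5]=4 ≤ 6 → i=4, swap v[4],v[5] → [-2, 2, -1, 5, 4, 7, -4, 6]
j=6: v[6]=-4 ≤ 6 → i=5, swap v[5],v[6] → [-2, 2, -1, 5, 4, -4, 7, 6]
(after j=6) v = [-2, 2, -1, 5, 4, -4, 7, 6]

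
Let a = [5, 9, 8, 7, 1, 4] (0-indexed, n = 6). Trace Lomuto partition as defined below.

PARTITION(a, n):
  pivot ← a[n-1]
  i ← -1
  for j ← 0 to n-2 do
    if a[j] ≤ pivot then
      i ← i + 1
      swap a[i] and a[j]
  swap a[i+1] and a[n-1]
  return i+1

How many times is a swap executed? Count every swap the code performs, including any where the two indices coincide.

2

pivot=4, i=-1
j=0: 5>4, skip
j=1: 9>4, skip
j=2: 8>4, skip
j=3: 7>4, skip
j=4: 1≤4, i=0, swap(0,4) ⇒ [1, 9, 8, 7, 5, 4]
swap(1,5) ⇒ [1, 4, 8, 7, 5, 9]; return 1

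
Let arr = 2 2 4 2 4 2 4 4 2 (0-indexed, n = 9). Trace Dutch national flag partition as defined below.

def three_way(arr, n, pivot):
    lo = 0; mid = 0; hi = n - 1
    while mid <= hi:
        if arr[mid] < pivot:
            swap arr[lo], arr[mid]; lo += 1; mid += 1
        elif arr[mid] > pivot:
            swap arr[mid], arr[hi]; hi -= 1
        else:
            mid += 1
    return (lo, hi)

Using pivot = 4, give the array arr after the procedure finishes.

lo=0 mid=0 hi=8
2<4: swap(0,0), lo=1 mid=1 ⇒ 2 2 4 2 4 2 4 4 2
2<4: swap(1,1), lo=2 mid=2 ⇒ 2 2 4 2 4 2 4 4 2
4=4: mid=3
2<4: swap(2,3), lo=3 mid=4 ⇒ 2 2 2 4 4 2 4 4 2
4=4: mid=5
2<4: swap(3,5), lo=4 mid=6 ⇒ 2 2 2 2 4 4 4 4 2
4=4: mid=7
4=4: mid=8
2<4: swap(4,8), lo=5 mid=9 ⇒ 2 2 2 2 2 4 4 4 4
done. lo=5 hi=8; arr=2 2 2 2 2 4 4 4 4

2 2 2 2 2 4 4 4 4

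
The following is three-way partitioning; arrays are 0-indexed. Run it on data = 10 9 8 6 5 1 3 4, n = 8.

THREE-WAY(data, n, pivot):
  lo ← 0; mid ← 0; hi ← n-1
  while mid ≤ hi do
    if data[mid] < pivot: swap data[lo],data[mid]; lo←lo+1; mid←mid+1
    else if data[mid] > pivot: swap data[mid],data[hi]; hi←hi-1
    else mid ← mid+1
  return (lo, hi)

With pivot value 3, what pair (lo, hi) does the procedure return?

pivot = 3; lo=0, mid=0, hi=7
data[mid]=10>3: swap data[0],data[7]; hi=6 → 4 9 8 6 5 1 3 10
data[mid]=4>3: swap data[0],data[6]; hi=5 → 3 9 8 6 5 1 4 10
data[mid]=3=3: mid=1
data[mid]=9>3: swap data[1],data[5]; hi=4 → 3 1 8 6 5 9 4 10
data[mid]=1<3: swap data[0],data[1]; lo=1,mid=2 → 1 3 8 6 5 9 4 10
data[mid]=8>3: swap data[2],data[4]; hi=3 → 1 3 5 6 8 9 4 10
data[mid]=5>3: swap data[2],data[3]; hi=2 → 1 3 6 5 8 9 4 10
data[mid]=6>3: swap data[2],data[2]; hi=1 → 1 3 6 5 8 9 4 10
end: lo=1, hi=1; data = 1 3 6 5 8 9 4 10

(1, 1)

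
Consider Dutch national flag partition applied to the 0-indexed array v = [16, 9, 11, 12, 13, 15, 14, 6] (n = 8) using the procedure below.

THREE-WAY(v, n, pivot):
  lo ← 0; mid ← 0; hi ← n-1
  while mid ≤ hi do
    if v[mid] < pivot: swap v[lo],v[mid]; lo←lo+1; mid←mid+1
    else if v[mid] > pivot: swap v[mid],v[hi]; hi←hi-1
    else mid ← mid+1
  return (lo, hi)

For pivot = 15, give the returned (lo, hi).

lo=0 mid=0 hi=7
16>15: swap(0,7), hi=6 ⇒ [6, 9, 11, 12, 13, 15, 14, 16]
6<15: swap(0,0), lo=1 mid=1 ⇒ [6, 9, 11, 12, 13, 15, 14, 16]
9<15: swap(1,1), lo=2 mid=2 ⇒ [6, 9, 11, 12, 13, 15, 14, 16]
11<15: swap(2,2), lo=3 mid=3 ⇒ [6, 9, 11, 12, 13, 15, 14, 16]
12<15: swap(3,3), lo=4 mid=4 ⇒ [6, 9, 11, 12, 13, 15, 14, 16]
13<15: swap(4,4), lo=5 mid=5 ⇒ [6, 9, 11, 12, 13, 15, 14, 16]
15=15: mid=6
14<15: swap(5,6), lo=6 mid=7 ⇒ [6, 9, 11, 12, 13, 14, 15, 16]
done. lo=6 hi=6; v=[6, 9, 11, 12, 13, 14, 15, 16]

(6, 6)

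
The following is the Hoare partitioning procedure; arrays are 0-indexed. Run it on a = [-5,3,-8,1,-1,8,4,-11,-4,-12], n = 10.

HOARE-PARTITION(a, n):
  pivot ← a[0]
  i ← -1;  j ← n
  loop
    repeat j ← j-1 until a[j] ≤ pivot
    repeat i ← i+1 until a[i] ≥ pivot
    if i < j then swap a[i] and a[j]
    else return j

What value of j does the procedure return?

pivot=-5
j stops at 9 (-12), i stops at 0 (-5); swap ⇒ [-12,3,-8,1,-1,8,4,-11,-4,-5]
j stops at 7 (-11), i stops at 1 (3); swap ⇒ [-12,-11,-8,1,-1,8,4,3,-4,-5]
j stops at 2, i stops at 3; i≥j ⇒ return 2. a=[-12,-11,-8,1,-1,8,4,3,-4,-5]

2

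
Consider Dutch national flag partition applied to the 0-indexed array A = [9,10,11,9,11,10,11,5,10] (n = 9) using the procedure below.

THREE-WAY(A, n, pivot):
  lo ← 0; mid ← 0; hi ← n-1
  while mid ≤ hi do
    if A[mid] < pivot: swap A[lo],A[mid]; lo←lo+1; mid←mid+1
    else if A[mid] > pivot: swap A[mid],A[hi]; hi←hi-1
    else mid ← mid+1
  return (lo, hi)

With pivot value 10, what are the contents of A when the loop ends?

pivot = 10; lo=0, mid=0, hi=8
A[mid]=9<10: swap A[0],A[0]; lo=1,mid=1 → [9,10,11,9,11,10,11,5,10]
A[mid]=10=10: mid=2
A[mid]=11>10: swap A[2],A[8]; hi=7 → [9,10,10,9,11,10,11,5,11]
A[mid]=10=10: mid=3
A[mid]=9<10: swap A[1],A[3]; lo=2,mid=4 → [9,9,10,10,11,10,11,5,11]
A[mid]=11>10: swap A[4],A[7]; hi=6 → [9,9,10,10,5,10,11,11,11]
A[mid]=5<10: swap A[2],A[4]; lo=3,mid=5 → [9,9,5,10,10,10,11,11,11]
A[mid]=10=10: mid=6
A[mid]=11>10: swap A[6],A[6]; hi=5 → [9,9,5,10,10,10,11,11,11]
end: lo=3, hi=5; A = [9,9,5,10,10,10,11,11,11]

[9,9,5,10,10,10,11,11,11]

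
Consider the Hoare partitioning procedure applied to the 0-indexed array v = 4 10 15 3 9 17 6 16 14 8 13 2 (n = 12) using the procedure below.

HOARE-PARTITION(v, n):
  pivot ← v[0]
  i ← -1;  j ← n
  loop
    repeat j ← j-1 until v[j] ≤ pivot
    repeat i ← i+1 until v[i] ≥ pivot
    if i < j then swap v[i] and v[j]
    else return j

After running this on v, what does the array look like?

2 3 15 10 9 17 6 16 14 8 13 4

pivot=4
j stops at 11 (2), i stops at 0 (4); swap ⇒ 2 10 15 3 9 17 6 16 14 8 13 4
j stops at 3 (3), i stops at 1 (10); swap ⇒ 2 3 15 10 9 17 6 16 14 8 13 4
j stops at 1, i stops at 2; i≥j ⇒ return 1. v=2 3 15 10 9 17 6 16 14 8 13 4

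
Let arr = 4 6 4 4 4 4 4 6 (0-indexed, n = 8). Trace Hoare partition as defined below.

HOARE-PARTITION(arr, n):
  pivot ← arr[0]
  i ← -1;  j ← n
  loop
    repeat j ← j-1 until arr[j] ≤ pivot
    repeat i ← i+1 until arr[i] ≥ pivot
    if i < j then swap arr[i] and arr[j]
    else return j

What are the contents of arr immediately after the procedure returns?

4 4 4 4 4 6 4 6

pivot=4
j stops at 6 (4), i stops at 0 (4); swap ⇒ 4 6 4 4 4 4 4 6
j stops at 5 (4), i stops at 1 (6); swap ⇒ 4 4 4 4 4 6 4 6
j stops at 4 (4), i stops at 2 (4); swap ⇒ 4 4 4 4 4 6 4 6
j stops at 3, i stops at 3; i≥j ⇒ return 3. arr=4 4 4 4 4 6 4 6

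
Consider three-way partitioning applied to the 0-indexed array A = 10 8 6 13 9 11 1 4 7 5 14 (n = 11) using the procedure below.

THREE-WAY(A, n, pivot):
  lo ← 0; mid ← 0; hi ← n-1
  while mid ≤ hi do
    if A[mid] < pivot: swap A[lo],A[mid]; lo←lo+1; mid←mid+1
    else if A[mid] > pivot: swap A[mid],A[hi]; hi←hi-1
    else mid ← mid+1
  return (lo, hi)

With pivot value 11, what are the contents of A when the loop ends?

10 8 6 5 9 1 4 7 11 14 13

pivot = 11; lo=0, mid=0, hi=10
A[mid]=10<11: swap A[0],A[0]; lo=1,mid=1 → 10 8 6 13 9 11 1 4 7 5 14
A[mid]=8<11: swap A[1],A[1]; lo=2,mid=2 → 10 8 6 13 9 11 1 4 7 5 14
A[mid]=6<11: swap A[2],A[2]; lo=3,mid=3 → 10 8 6 13 9 11 1 4 7 5 14
A[mid]=13>11: swap A[3],A[10]; hi=9 → 10 8 6 14 9 11 1 4 7 5 13
A[mid]=14>11: swap A[3],A[9]; hi=8 → 10 8 6 5 9 11 1 4 7 14 13
A[mid]=5<11: swap A[3],A[3]; lo=4,mid=4 → 10 8 6 5 9 11 1 4 7 14 13
A[mid]=9<11: swap A[4],A[4]; lo=5,mid=5 → 10 8 6 5 9 11 1 4 7 14 13
A[mid]=11=11: mid=6
A[mid]=1<11: swap A[5],A[6]; lo=6,mid=7 → 10 8 6 5 9 1 11 4 7 14 13
A[mid]=4<11: swap A[6],A[7]; lo=7,mid=8 → 10 8 6 5 9 1 4 11 7 14 13
A[mid]=7<11: swap A[7],A[8]; lo=8,mid=9 → 10 8 6 5 9 1 4 7 11 14 13
end: lo=8, hi=8; A = 10 8 6 5 9 1 4 7 11 14 13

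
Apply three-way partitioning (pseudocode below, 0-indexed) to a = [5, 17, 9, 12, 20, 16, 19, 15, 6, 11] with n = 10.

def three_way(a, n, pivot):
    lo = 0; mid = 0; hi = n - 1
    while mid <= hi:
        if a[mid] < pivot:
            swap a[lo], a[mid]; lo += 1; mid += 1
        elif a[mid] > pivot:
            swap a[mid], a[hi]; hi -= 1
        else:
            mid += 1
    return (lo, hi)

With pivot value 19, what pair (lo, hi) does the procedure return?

lo=0 mid=0 hi=9
5<19: swap(0,0), lo=1 mid=1 ⇒ [5, 17, 9, 12, 20, 16, 19, 15, 6, 11]
17<19: swap(1,1), lo=2 mid=2 ⇒ [5, 17, 9, 12, 20, 16, 19, 15, 6, 11]
9<19: swap(2,2), lo=3 mid=3 ⇒ [5, 17, 9, 12, 20, 16, 19, 15, 6, 11]
12<19: swap(3,3), lo=4 mid=4 ⇒ [5, 17, 9, 12, 20, 16, 19, 15, 6, 11]
20>19: swap(4,9), hi=8 ⇒ [5, 17, 9, 12, 11, 16, 19, 15, 6, 20]
11<19: swap(4,4), lo=5 mid=5 ⇒ [5, 17, 9, 12, 11, 16, 19, 15, 6, 20]
16<19: swap(5,5), lo=6 mid=6 ⇒ [5, 17, 9, 12, 11, 16, 19, 15, 6, 20]
19=19: mid=7
15<19: swap(6,7), lo=7 mid=8 ⇒ [5, 17, 9, 12, 11, 16, 15, 19, 6, 20]
6<19: swap(7,8), lo=8 mid=9 ⇒ [5, 17, 9, 12, 11, 16, 15, 6, 19, 20]
done. lo=8 hi=8; a=[5, 17, 9, 12, 11, 16, 15, 6, 19, 20]

(8, 8)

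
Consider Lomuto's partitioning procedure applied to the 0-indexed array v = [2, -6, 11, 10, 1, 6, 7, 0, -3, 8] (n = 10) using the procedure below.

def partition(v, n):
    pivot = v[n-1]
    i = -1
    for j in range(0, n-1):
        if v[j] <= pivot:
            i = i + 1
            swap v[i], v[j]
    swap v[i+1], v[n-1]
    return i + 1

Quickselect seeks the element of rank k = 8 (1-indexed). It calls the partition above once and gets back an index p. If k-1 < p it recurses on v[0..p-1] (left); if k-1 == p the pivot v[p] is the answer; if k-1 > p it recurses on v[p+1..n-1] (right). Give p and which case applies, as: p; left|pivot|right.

pivot = v[9] = 8; i = -1
j=0: v[0]=2 ≤ 8 → i=0, swap v[0],v[0] (no change) → [2, -6, 11, 10, 1, 6, 7, 0, -3, 8]
j=1: v[1]=-6 ≤ 8 → i=1, swap v[1],v[1] (no change) → [2, -6, 11, 10, 1, 6, 7, 0, -3, 8]
j=2: v[2]=11 > 8 → no swap
j=3: v[3]=10 > 8 → no swap
j=4: v[4]=1 ≤ 8 → i=2, swap v[2],v[4] → [2, -6, 1, 10, 11, 6, 7, 0, -3, 8]
j=5: v[5]=6 ≤ 8 → i=3, swap v[3],v[5] → [2, -6, 1, 6, 11, 10, 7, 0, -3, 8]
j=6: v[6]=7 ≤ 8 → i=4, swap v[4],v[6] → [2, -6, 1, 6, 7, 10, 11, 0, -3, 8]
j=7: v[7]=0 ≤ 8 → i=5, swap v[5],v[7] → [2, -6, 1, 6, 7, 0, 11, 10, -3, 8]
j=8: v[8]=-3 ≤ 8 → i=6, swap v[6],v[8] → [2, -6, 1, 6, 7, 0, -3, 10, 11, 8]
final swap v[7],v[9] → [2, -6, 1, 6, 7, 0, -3, 8, 11, 10]; return 7
p = 7; k-1 = 7 == 7 ⇒ pivot

7; pivot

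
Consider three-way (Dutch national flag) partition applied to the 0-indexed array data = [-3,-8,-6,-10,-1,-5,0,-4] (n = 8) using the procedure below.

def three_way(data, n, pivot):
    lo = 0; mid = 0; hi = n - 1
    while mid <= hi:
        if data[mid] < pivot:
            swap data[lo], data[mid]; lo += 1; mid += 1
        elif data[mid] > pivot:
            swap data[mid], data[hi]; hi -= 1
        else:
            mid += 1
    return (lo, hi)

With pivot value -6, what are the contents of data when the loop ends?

[-10,-8,-6,-1,-5,0,-4,-3]

lo=0 mid=0 hi=7
-3>-6: swap(0,7), hi=6 ⇒ [-4,-8,-6,-10,-1,-5,0,-3]
-4>-6: swap(0,6), hi=5 ⇒ [0,-8,-6,-10,-1,-5,-4,-3]
0>-6: swap(0,5), hi=4 ⇒ [-5,-8,-6,-10,-1,0,-4,-3]
-5>-6: swap(0,4), hi=3 ⇒ [-1,-8,-6,-10,-5,0,-4,-3]
-1>-6: swap(0,3), hi=2 ⇒ [-10,-8,-6,-1,-5,0,-4,-3]
-10<-6: swap(0,0), lo=1 mid=1 ⇒ [-10,-8,-6,-1,-5,0,-4,-3]
-8<-6: swap(1,1), lo=2 mid=2 ⇒ [-10,-8,-6,-1,-5,0,-4,-3]
-6=-6: mid=3
done. lo=2 hi=2; data=[-10,-8,-6,-1,-5,0,-4,-3]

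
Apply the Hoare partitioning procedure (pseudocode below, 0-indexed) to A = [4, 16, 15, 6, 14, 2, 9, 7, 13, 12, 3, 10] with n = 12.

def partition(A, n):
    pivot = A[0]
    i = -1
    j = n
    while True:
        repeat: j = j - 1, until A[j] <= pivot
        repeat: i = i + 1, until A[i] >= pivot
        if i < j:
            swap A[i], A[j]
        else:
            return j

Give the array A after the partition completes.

pivot = A[0] = 4; i = -1, j = 12
j→10 (A[10]=3≤4), i→0 (A[0]=4≥4); i<j, swap → [3, 16, 15, 6, 14, 2, 9, 7, 13, 12, 4, 10]
j→5 (A[5]=2≤4), i→1 (A[1]=16≥4); i<j, swap → [3, 2, 15, 6, 14, 16, 9, 7, 13, 12, 4, 10]
j→1, i→2; i≥j, return j=1. A = [3, 2, 15, 6, 14, 16, 9, 7, 13, 12, 4, 10]

[3, 2, 15, 6, 14, 16, 9, 7, 13, 12, 4, 10]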